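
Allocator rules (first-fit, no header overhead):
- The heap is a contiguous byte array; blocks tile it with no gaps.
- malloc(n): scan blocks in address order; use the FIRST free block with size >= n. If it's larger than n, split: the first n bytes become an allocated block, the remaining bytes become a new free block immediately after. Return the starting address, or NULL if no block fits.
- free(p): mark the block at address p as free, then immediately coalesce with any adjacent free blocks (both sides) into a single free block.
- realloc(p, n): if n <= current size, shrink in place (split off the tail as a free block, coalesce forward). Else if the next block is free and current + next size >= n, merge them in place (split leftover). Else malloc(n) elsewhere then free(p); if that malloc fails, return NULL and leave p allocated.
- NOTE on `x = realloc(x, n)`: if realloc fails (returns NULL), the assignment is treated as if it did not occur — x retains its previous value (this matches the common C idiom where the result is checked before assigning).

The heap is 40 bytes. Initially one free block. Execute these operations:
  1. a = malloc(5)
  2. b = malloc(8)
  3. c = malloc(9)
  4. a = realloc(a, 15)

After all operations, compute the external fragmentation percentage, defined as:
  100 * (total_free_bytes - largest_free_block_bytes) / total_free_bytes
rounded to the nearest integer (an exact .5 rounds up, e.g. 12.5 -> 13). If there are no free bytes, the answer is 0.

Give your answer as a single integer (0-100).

Answer: 38

Derivation:
Op 1: a = malloc(5) -> a = 0; heap: [0-4 ALLOC][5-39 FREE]
Op 2: b = malloc(8) -> b = 5; heap: [0-4 ALLOC][5-12 ALLOC][13-39 FREE]
Op 3: c = malloc(9) -> c = 13; heap: [0-4 ALLOC][5-12 ALLOC][13-21 ALLOC][22-39 FREE]
Op 4: a = realloc(a, 15) -> a = 22; heap: [0-4 FREE][5-12 ALLOC][13-21 ALLOC][22-36 ALLOC][37-39 FREE]
Free blocks: [5 3] total_free=8 largest=5 -> 100*(8-5)/8 = 300/8 = 37.5 -> rounds to 38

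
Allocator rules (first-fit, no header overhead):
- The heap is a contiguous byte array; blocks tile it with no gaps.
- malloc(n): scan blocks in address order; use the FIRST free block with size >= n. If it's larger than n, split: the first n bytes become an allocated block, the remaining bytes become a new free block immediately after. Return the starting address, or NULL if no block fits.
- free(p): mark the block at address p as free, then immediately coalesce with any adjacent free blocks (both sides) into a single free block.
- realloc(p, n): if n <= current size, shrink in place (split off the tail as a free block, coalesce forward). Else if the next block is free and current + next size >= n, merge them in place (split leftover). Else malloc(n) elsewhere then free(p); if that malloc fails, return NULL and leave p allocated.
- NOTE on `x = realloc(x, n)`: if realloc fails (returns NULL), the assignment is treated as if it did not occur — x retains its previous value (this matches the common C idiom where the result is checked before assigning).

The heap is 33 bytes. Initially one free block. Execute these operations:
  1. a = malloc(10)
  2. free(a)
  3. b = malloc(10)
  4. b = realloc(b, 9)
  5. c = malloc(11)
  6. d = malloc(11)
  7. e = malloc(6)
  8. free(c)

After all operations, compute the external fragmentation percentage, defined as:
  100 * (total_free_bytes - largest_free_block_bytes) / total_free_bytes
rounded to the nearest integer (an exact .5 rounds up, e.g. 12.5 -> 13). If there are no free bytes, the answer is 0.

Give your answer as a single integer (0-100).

Op 1: a = malloc(10) -> a = 0; heap: [0-9 ALLOC][10-32 FREE]
Op 2: free(a) -> (freed a); heap: [0-32 FREE]
Op 3: b = malloc(10) -> b = 0; heap: [0-9 ALLOC][10-32 FREE]
Op 4: b = realloc(b, 9) -> b = 0; heap: [0-8 ALLOC][9-32 FREE]
Op 5: c = malloc(11) -> c = 9; heap: [0-8 ALLOC][9-19 ALLOC][20-32 FREE]
Op 6: d = malloc(11) -> d = 20; heap: [0-8 ALLOC][9-19 ALLOC][20-30 ALLOC][31-32 FREE]
Op 7: e = malloc(6) -> e = NULL; heap: [0-8 ALLOC][9-19 ALLOC][20-30 ALLOC][31-32 FREE]
Op 8: free(c) -> (freed c); heap: [0-8 ALLOC][9-19 FREE][20-30 ALLOC][31-32 FREE]
Free blocks: [11 2] total_free=13 largest=11 -> 100*(13-11)/13 = 200/13 ≈ 15.385 -> rounds to 15

Answer: 15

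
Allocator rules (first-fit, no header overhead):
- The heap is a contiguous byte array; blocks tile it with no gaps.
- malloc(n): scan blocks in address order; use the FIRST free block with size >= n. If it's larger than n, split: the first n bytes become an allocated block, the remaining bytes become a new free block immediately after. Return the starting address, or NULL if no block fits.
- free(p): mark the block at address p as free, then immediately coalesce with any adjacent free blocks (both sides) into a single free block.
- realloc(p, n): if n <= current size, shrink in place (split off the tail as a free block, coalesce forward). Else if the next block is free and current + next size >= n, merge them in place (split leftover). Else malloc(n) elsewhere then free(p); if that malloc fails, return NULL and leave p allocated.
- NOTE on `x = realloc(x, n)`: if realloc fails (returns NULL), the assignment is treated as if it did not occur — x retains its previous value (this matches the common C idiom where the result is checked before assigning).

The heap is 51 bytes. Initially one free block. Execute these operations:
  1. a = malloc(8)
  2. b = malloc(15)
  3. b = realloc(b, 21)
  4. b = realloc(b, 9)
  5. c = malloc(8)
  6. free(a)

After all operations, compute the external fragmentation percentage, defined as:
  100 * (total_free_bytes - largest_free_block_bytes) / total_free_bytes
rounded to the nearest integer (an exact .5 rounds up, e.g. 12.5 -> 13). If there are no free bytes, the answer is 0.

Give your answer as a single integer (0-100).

Op 1: a = malloc(8) -> a = 0; heap: [0-7 ALLOC][8-50 FREE]
Op 2: b = malloc(15) -> b = 8; heap: [0-7 ALLOC][8-22 ALLOC][23-50 FREE]
Op 3: b = realloc(b, 21) -> b = 8; heap: [0-7 ALLOC][8-28 ALLOC][29-50 FREE]
Op 4: b = realloc(b, 9) -> b = 8; heap: [0-7 ALLOC][8-16 ALLOC][17-50 FREE]
Op 5: c = malloc(8) -> c = 17; heap: [0-7 ALLOC][8-16 ALLOC][17-24 ALLOC][25-50 FREE]
Op 6: free(a) -> (freed a); heap: [0-7 FREE][8-16 ALLOC][17-24 ALLOC][25-50 FREE]
Free blocks: [8 26] total_free=34 largest=26 -> 100*(34-26)/34 = 800/34 ≈ 23.529 -> rounds to 24

Answer: 24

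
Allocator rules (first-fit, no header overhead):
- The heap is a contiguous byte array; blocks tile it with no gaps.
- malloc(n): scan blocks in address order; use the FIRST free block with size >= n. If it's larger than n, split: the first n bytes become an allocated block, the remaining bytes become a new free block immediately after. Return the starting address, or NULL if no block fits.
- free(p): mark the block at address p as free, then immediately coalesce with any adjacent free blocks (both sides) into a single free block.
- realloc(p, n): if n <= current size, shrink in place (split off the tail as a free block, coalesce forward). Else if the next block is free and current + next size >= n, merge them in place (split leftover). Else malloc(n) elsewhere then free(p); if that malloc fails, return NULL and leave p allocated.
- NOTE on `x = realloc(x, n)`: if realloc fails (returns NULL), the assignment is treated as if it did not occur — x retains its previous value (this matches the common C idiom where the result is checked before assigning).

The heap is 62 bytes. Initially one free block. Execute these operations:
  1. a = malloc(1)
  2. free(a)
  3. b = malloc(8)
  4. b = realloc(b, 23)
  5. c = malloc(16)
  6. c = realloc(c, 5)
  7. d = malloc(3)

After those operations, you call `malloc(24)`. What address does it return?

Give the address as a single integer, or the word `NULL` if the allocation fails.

Answer: 31

Derivation:
Op 1: a = malloc(1) -> a = 0; heap: [0-0 ALLOC][1-61 FREE]
Op 2: free(a) -> (freed a); heap: [0-61 FREE]
Op 3: b = malloc(8) -> b = 0; heap: [0-7 ALLOC][8-61 FREE]
Op 4: b = realloc(b, 23) -> b = 0; heap: [0-22 ALLOC][23-61 FREE]
Op 5: c = malloc(16) -> c = 23; heap: [0-22 ALLOC][23-38 ALLOC][39-61 FREE]
Op 6: c = realloc(c, 5) -> c = 23; heap: [0-22 ALLOC][23-27 ALLOC][28-61 FREE]
Op 7: d = malloc(3) -> d = 28; heap: [0-22 ALLOC][23-27 ALLOC][28-30 ALLOC][31-61 FREE]
malloc(24): first-fit scan over [0-22 ALLOC][23-27 ALLOC][28-30 ALLOC][31-61 FREE] -> 31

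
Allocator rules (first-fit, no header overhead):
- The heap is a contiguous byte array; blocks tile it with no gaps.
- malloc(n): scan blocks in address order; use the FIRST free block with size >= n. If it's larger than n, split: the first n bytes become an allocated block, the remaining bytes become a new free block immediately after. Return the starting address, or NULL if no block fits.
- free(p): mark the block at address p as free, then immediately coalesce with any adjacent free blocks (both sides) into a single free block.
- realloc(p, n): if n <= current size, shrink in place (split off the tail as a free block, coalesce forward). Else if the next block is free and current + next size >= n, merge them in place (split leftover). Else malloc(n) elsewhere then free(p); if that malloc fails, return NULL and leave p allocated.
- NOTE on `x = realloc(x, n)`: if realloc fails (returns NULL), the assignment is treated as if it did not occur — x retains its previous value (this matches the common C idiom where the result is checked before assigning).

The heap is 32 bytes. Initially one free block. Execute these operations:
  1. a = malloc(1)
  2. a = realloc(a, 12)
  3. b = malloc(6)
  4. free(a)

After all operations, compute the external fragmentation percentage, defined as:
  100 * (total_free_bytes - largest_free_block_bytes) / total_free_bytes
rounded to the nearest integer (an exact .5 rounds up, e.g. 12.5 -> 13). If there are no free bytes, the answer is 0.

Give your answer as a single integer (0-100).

Op 1: a = malloc(1) -> a = 0; heap: [0-0 ALLOC][1-31 FREE]
Op 2: a = realloc(a, 12) -> a = 0; heap: [0-11 ALLOC][12-31 FREE]
Op 3: b = malloc(6) -> b = 12; heap: [0-11 ALLOC][12-17 ALLOC][18-31 FREE]
Op 4: free(a) -> (freed a); heap: [0-11 FREE][12-17 ALLOC][18-31 FREE]
Free blocks: [12 14] total_free=26 largest=14 -> 100*(26-14)/26 = 1200/26 ≈ 46.154 -> rounds to 46

Answer: 46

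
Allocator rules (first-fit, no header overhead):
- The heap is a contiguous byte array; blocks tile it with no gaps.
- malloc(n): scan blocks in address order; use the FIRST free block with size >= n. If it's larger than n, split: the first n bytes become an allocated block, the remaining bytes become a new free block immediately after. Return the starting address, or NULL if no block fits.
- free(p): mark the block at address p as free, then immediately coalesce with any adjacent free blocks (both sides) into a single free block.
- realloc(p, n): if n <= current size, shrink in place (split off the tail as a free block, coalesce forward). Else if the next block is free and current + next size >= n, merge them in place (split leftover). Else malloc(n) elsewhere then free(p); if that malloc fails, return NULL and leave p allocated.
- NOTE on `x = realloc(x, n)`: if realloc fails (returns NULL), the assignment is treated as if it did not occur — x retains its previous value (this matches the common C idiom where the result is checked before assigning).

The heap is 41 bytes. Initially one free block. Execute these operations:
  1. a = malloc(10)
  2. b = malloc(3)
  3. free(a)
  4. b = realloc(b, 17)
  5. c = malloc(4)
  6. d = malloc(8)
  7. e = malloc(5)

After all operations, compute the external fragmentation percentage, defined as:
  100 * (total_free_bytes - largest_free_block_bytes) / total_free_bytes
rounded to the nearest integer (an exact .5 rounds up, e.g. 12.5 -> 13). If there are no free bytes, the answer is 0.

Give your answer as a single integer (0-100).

Op 1: a = malloc(10) -> a = 0; heap: [0-9 ALLOC][10-40 FREE]
Op 2: b = malloc(3) -> b = 10; heap: [0-9 ALLOC][10-12 ALLOC][13-40 FREE]
Op 3: free(a) -> (freed a); heap: [0-9 FREE][10-12 ALLOC][13-40 FREE]
Op 4: b = realloc(b, 17) -> b = 10; heap: [0-9 FREE][10-26 ALLOC][27-40 FREE]
Op 5: c = malloc(4) -> c = 0; heap: [0-3 ALLOC][4-9 FREE][10-26 ALLOC][27-40 FREE]
Op 6: d = malloc(8) -> d = 27; heap: [0-3 ALLOC][4-9 FREE][10-26 ALLOC][27-34 ALLOC][35-40 FREE]
Op 7: e = malloc(5) -> e = 4; heap: [0-3 ALLOC][4-8 ALLOC][9-9 FREE][10-26 ALLOC][27-34 ALLOC][35-40 FREE]
Free blocks: [1 6] total_free=7 largest=6 -> 100*(7-6)/7 = 100/7 ≈ 14.286 -> rounds to 14

Answer: 14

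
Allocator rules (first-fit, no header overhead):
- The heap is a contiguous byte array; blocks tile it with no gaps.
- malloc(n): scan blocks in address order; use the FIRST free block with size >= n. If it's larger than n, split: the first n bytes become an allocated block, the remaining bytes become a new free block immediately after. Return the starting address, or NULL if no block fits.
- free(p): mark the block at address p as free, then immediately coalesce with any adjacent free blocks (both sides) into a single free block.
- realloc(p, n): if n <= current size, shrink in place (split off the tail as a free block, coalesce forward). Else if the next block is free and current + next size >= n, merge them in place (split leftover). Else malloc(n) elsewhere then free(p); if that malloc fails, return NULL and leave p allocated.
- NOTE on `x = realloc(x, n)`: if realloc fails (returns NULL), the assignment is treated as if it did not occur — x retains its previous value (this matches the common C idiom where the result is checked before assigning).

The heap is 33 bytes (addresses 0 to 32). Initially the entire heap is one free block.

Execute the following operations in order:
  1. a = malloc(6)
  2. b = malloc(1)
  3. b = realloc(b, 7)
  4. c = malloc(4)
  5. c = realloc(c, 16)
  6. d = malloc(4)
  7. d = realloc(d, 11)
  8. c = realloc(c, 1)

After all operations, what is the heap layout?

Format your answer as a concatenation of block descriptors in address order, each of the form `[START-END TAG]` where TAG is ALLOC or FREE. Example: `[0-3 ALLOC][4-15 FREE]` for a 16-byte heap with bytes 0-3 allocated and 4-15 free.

Op 1: a = malloc(6) -> a = 0; heap: [0-5 ALLOC][6-32 FREE]
Op 2: b = malloc(1) -> b = 6; heap: [0-5 ALLOC][6-6 ALLOC][7-32 FREE]
Op 3: b = realloc(b, 7) -> b = 6; heap: [0-5 ALLOC][6-12 ALLOC][13-32 FREE]
Op 4: c = malloc(4) -> c = 13; heap: [0-5 ALLOC][6-12 ALLOC][13-16 ALLOC][17-32 FREE]
Op 5: c = realloc(c, 16) -> c = 13; heap: [0-5 ALLOC][6-12 ALLOC][13-28 ALLOC][29-32 FREE]
Op 6: d = malloc(4) -> d = 29; heap: [0-5 ALLOC][6-12 ALLOC][13-28 ALLOC][29-32 ALLOC]
Op 7: d = realloc(d, 11) -> NULL (d unchanged); heap: [0-5 ALLOC][6-12 ALLOC][13-28 ALLOC][29-32 ALLOC]
Op 8: c = realloc(c, 1) -> c = 13; heap: [0-5 ALLOC][6-12 ALLOC][13-13 ALLOC][14-28 FREE][29-32 ALLOC]

Answer: [0-5 ALLOC][6-12 ALLOC][13-13 ALLOC][14-28 FREE][29-32 ALLOC]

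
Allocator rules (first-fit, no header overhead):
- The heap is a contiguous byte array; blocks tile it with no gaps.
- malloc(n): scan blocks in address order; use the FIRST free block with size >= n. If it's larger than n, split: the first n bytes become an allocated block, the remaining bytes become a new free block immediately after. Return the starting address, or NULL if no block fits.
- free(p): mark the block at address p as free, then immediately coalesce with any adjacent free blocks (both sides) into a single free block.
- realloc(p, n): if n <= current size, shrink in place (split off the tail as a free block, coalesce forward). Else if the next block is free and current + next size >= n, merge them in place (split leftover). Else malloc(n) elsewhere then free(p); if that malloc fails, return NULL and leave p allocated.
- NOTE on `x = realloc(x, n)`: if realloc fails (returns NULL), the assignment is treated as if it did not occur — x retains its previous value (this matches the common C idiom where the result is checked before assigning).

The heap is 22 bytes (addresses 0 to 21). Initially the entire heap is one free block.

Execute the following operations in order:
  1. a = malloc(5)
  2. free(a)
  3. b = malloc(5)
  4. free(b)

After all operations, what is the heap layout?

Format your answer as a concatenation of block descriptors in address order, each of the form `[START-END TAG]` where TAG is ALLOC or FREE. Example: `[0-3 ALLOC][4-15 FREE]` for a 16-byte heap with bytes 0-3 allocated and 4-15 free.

Answer: [0-21 FREE]

Derivation:
Op 1: a = malloc(5) -> a = 0; heap: [0-4 ALLOC][5-21 FREE]
Op 2: free(a) -> (freed a); heap: [0-21 FREE]
Op 3: b = malloc(5) -> b = 0; heap: [0-4 ALLOC][5-21 FREE]
Op 4: free(b) -> (freed b); heap: [0-21 FREE]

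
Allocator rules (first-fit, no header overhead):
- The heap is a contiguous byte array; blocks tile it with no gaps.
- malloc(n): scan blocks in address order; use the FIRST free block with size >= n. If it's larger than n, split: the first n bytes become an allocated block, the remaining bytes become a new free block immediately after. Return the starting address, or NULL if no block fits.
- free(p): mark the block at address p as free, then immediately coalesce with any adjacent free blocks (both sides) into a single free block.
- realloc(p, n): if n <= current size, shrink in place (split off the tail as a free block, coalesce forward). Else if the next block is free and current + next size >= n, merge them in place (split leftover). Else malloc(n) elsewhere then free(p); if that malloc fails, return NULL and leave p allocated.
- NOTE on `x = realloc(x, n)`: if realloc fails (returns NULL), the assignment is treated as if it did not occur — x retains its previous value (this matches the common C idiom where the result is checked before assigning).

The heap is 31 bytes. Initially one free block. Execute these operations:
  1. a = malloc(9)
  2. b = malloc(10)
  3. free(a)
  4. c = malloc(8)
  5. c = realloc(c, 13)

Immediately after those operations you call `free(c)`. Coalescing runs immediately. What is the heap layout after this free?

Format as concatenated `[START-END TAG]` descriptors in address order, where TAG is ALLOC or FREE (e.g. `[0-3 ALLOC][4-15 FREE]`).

Op 1: a = malloc(9) -> a = 0; heap: [0-8 ALLOC][9-30 FREE]
Op 2: b = malloc(10) -> b = 9; heap: [0-8 ALLOC][9-18 ALLOC][19-30 FREE]
Op 3: free(a) -> (freed a); heap: [0-8 FREE][9-18 ALLOC][19-30 FREE]
Op 4: c = malloc(8) -> c = 0; heap: [0-7 ALLOC][8-8 FREE][9-18 ALLOC][19-30 FREE]
Op 5: c = realloc(c, 13) -> NULL (c unchanged); heap: [0-7 ALLOC][8-8 FREE][9-18 ALLOC][19-30 FREE]
free(c): c = 0 -> block [0-7 ALLOC]; mark free, coalesce with adjacent free neighbors -> [0-8 FREE][9-18 ALLOC][19-30 FREE]

Answer: [0-8 FREE][9-18 ALLOC][19-30 FREE]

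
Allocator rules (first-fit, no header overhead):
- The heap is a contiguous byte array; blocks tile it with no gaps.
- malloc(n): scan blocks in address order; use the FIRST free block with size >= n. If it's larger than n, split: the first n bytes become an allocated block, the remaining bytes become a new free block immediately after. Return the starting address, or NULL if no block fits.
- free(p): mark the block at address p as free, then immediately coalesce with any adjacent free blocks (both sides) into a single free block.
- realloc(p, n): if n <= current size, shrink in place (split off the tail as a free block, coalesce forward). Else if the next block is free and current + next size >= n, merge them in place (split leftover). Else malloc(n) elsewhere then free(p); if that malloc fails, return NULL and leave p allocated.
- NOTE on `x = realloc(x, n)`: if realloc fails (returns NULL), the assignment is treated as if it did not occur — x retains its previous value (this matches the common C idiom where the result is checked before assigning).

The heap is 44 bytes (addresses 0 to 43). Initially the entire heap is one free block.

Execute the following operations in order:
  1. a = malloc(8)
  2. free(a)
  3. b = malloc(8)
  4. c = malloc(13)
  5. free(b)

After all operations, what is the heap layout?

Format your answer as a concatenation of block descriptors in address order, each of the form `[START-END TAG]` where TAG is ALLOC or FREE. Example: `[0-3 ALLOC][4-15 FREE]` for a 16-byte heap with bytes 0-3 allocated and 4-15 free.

Answer: [0-7 FREE][8-20 ALLOC][21-43 FREE]

Derivation:
Op 1: a = malloc(8) -> a = 0; heap: [0-7 ALLOC][8-43 FREE]
Op 2: free(a) -> (freed a); heap: [0-43 FREE]
Op 3: b = malloc(8) -> b = 0; heap: [0-7 ALLOC][8-43 FREE]
Op 4: c = malloc(13) -> c = 8; heap: [0-7 ALLOC][8-20 ALLOC][21-43 FREE]
Op 5: free(b) -> (freed b); heap: [0-7 FREE][8-20 ALLOC][21-43 FREE]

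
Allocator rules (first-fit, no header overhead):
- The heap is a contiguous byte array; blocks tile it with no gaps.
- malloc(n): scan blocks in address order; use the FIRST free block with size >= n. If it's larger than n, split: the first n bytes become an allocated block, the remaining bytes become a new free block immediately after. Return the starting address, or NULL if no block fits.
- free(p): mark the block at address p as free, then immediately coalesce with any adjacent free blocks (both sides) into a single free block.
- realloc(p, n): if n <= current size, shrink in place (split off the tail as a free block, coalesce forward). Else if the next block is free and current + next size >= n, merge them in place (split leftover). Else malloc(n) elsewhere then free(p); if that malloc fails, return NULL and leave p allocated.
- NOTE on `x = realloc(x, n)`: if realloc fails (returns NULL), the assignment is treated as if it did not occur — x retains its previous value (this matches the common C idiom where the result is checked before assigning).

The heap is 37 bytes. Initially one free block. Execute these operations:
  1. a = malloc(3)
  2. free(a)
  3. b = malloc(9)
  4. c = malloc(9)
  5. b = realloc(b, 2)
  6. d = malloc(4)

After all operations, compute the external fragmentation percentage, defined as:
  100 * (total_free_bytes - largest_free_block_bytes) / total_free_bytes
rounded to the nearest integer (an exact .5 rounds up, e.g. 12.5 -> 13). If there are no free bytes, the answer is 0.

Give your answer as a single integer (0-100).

Op 1: a = malloc(3) -> a = 0; heap: [0-2 ALLOC][3-36 FREE]
Op 2: free(a) -> (freed a); heap: [0-36 FREE]
Op 3: b = malloc(9) -> b = 0; heap: [0-8 ALLOC][9-36 FREE]
Op 4: c = malloc(9) -> c = 9; heap: [0-8 ALLOC][9-17 ALLOC][18-36 FREE]
Op 5: b = realloc(b, 2) -> b = 0; heap: [0-1 ALLOC][2-8 FREE][9-17 ALLOC][18-36 FREE]
Op 6: d = malloc(4) -> d = 2; heap: [0-1 ALLOC][2-5 ALLOC][6-8 FREE][9-17 ALLOC][18-36 FREE]
Free blocks: [3 19] total_free=22 largest=19 -> 100*(22-19)/22 = 300/22 ≈ 13.636 -> rounds to 14

Answer: 14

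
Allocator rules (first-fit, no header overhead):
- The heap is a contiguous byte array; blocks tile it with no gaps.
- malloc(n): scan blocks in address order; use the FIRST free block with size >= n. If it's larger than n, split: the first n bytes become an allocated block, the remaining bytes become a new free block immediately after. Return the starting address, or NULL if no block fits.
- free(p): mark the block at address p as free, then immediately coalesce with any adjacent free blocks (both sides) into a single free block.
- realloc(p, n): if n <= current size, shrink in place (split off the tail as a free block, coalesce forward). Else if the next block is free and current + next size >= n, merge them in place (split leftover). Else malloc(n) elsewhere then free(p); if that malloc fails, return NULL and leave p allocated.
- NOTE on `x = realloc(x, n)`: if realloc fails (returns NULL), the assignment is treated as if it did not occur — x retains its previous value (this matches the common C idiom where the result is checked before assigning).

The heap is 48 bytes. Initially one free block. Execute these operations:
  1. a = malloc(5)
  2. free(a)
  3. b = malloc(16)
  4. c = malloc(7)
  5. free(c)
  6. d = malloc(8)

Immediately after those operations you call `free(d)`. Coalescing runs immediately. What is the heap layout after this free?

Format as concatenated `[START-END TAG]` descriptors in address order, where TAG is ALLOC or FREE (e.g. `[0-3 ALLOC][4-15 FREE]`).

Op 1: a = malloc(5) -> a = 0; heap: [0-4 ALLOC][5-47 FREE]
Op 2: free(a) -> (freed a); heap: [0-47 FREE]
Op 3: b = malloc(16) -> b = 0; heap: [0-15 ALLOC][16-47 FREE]
Op 4: c = malloc(7) -> c = 16; heap: [0-15 ALLOC][16-22 ALLOC][23-47 FREE]
Op 5: free(c) -> (freed c); heap: [0-15 ALLOC][16-47 FREE]
Op 6: d = malloc(8) -> d = 16; heap: [0-15 ALLOC][16-23 ALLOC][24-47 FREE]
free(d): d = 16 -> block [16-23 ALLOC]; mark free, coalesce with adjacent free neighbors -> [0-15 ALLOC][16-47 FREE]

Answer: [0-15 ALLOC][16-47 FREE]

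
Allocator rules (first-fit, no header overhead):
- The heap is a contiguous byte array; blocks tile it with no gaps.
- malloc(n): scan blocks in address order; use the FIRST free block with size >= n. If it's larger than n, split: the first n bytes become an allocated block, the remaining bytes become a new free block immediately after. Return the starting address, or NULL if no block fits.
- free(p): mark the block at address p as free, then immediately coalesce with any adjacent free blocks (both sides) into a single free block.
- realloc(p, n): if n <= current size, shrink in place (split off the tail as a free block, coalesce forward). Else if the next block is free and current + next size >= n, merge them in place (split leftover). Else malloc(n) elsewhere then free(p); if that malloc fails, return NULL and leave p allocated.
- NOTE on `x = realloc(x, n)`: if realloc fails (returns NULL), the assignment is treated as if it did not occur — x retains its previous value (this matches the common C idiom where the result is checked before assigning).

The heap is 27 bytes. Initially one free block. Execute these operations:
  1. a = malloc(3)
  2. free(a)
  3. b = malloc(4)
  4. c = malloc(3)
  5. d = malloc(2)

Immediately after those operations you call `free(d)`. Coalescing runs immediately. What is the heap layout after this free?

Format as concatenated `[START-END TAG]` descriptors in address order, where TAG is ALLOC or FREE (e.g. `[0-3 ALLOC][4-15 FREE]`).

Op 1: a = malloc(3) -> a = 0; heap: [0-2 ALLOC][3-26 FREE]
Op 2: free(a) -> (freed a); heap: [0-26 FREE]
Op 3: b = malloc(4) -> b = 0; heap: [0-3 ALLOC][4-26 FREE]
Op 4: c = malloc(3) -> c = 4; heap: [0-3 ALLOC][4-6 ALLOC][7-26 FREE]
Op 5: d = malloc(2) -> d = 7; heap: [0-3 ALLOC][4-6 ALLOC][7-8 ALLOC][9-26 FREE]
free(d): d = 7 -> block [7-8 ALLOC]; mark free, coalesce with adjacent free neighbors -> [0-3 ALLOC][4-6 ALLOC][7-26 FREE]

Answer: [0-3 ALLOC][4-6 ALLOC][7-26 FREE]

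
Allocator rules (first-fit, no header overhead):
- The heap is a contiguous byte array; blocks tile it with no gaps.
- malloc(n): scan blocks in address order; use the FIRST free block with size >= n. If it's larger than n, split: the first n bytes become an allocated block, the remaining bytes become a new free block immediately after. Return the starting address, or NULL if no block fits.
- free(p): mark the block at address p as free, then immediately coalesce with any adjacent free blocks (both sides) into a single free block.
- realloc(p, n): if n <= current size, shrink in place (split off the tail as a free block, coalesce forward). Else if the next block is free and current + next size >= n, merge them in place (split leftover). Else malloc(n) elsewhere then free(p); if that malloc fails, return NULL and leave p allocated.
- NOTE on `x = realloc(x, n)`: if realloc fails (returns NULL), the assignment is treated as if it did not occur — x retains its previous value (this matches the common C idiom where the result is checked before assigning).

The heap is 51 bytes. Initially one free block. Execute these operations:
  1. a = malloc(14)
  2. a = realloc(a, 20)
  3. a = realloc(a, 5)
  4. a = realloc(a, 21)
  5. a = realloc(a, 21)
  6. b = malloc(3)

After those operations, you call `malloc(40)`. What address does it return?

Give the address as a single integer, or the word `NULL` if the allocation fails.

Op 1: a = malloc(14) -> a = 0; heap: [0-13 ALLOC][14-50 FREE]
Op 2: a = realloc(a, 20) -> a = 0; heap: [0-19 ALLOC][20-50 FREE]
Op 3: a = realloc(a, 5) -> a = 0; heap: [0-4 ALLOC][5-50 FREE]
Op 4: a = realloc(a, 21) -> a = 0; heap: [0-20 ALLOC][21-50 FREE]
Op 5: a = realloc(a, 21) -> a = 0; heap: [0-20 ALLOC][21-50 FREE]
Op 6: b = malloc(3) -> b = 21; heap: [0-20 ALLOC][21-23 ALLOC][24-50 FREE]
malloc(40): first-fit scan over [0-20 ALLOC][21-23 ALLOC][24-50 FREE] -> NULL

Answer: NULL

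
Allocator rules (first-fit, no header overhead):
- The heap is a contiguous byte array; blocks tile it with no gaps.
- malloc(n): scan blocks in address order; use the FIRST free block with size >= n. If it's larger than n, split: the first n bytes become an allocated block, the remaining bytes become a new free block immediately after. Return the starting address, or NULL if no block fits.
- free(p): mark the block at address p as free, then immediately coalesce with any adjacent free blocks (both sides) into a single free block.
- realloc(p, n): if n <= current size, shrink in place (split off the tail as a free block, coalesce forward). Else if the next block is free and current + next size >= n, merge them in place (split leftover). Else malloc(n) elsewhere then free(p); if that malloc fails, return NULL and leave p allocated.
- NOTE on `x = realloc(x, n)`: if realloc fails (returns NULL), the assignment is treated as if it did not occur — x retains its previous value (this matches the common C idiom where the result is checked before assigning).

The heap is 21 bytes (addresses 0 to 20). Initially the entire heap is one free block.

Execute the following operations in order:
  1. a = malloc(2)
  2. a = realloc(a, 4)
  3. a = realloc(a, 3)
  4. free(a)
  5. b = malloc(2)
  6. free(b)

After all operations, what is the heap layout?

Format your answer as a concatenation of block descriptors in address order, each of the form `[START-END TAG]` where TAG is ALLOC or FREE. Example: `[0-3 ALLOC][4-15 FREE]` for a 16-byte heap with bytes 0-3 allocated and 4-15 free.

Op 1: a = malloc(2) -> a = 0; heap: [0-1 ALLOC][2-20 FREE]
Op 2: a = realloc(a, 4) -> a = 0; heap: [0-3 ALLOC][4-20 FREE]
Op 3: a = realloc(a, 3) -> a = 0; heap: [0-2 ALLOC][3-20 FREE]
Op 4: free(a) -> (freed a); heap: [0-20 FREE]
Op 5: b = malloc(2) -> b = 0; heap: [0-1 ALLOC][2-20 FREE]
Op 6: free(b) -> (freed b); heap: [0-20 FREE]

Answer: [0-20 FREE]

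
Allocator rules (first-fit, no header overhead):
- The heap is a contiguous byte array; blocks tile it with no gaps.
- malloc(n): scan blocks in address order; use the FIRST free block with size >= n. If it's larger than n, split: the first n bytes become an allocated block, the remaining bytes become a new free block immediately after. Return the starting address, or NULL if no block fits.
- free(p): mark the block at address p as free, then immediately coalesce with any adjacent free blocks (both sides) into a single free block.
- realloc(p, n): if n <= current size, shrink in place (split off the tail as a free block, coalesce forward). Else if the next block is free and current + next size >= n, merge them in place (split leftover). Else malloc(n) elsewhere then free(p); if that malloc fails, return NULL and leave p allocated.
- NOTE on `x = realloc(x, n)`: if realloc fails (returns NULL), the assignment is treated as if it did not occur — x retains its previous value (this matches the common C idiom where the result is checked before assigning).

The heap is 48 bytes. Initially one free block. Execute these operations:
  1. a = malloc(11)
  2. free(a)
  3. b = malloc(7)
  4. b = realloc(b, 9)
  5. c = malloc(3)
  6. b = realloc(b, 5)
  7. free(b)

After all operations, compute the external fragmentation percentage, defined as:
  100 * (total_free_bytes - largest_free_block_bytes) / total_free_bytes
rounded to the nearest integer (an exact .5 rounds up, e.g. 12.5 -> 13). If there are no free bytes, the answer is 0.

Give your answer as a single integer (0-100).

Op 1: a = malloc(11) -> a = 0; heap: [0-10 ALLOC][11-47 FREE]
Op 2: free(a) -> (freed a); heap: [0-47 FREE]
Op 3: b = malloc(7) -> b = 0; heap: [0-6 ALLOC][7-47 FREE]
Op 4: b = realloc(b, 9) -> b = 0; heap: [0-8 ALLOC][9-47 FREE]
Op 5: c = malloc(3) -> c = 9; heap: [0-8 ALLOC][9-11 ALLOC][12-47 FREE]
Op 6: b = realloc(b, 5) -> b = 0; heap: [0-4 ALLOC][5-8 FREE][9-11 ALLOC][12-47 FREE]
Op 7: free(b) -> (freed b); heap: [0-8 FREE][9-11 ALLOC][12-47 FREE]
Free blocks: [9 36] total_free=45 largest=36 -> 100*(45-36)/45 = 900/45 = 20

Answer: 20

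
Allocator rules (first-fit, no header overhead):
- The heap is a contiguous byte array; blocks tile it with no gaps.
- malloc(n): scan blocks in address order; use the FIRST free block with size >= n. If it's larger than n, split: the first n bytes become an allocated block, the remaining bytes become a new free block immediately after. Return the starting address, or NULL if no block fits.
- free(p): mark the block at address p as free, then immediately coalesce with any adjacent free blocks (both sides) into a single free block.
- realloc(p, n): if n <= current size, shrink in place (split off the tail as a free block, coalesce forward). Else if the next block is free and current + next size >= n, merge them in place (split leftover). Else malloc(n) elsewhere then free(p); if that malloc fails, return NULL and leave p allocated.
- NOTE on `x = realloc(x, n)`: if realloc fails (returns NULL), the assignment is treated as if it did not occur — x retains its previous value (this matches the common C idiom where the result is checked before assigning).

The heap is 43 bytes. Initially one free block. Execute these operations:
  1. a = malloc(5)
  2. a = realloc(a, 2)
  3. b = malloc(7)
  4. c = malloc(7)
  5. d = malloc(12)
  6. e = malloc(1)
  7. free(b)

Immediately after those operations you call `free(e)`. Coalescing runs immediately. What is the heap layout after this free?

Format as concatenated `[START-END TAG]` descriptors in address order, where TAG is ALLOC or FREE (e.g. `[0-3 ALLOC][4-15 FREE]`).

Answer: [0-1 ALLOC][2-8 FREE][9-15 ALLOC][16-27 ALLOC][28-42 FREE]

Derivation:
Op 1: a = malloc(5) -> a = 0; heap: [0-4 ALLOC][5-42 FREE]
Op 2: a = realloc(a, 2) -> a = 0; heap: [0-1 ALLOC][2-42 FREE]
Op 3: b = malloc(7) -> b = 2; heap: [0-1 ALLOC][2-8 ALLOC][9-42 FREE]
Op 4: c = malloc(7) -> c = 9; heap: [0-1 ALLOC][2-8 ALLOC][9-15 ALLOC][16-42 FREE]
Op 5: d = malloc(12) -> d = 16; heap: [0-1 ALLOC][2-8 ALLOC][9-15 ALLOC][16-27 ALLOC][28-42 FREE]
Op 6: e = malloc(1) -> e = 28; heap: [0-1 ALLOC][2-8 ALLOC][9-15 ALLOC][16-27 ALLOC][28-28 ALLOC][29-42 FREE]
Op 7: free(b) -> (freed b); heap: [0-1 ALLOC][2-8 FREE][9-15 ALLOC][16-27 ALLOC][28-28 ALLOC][29-42 FREE]
free(e): e = 28 -> block [28-28 ALLOC]; mark free, coalesce with adjacent free neighbors -> [0-1 ALLOC][2-8 FREE][9-15 ALLOC][16-27 ALLOC][28-42 FREE]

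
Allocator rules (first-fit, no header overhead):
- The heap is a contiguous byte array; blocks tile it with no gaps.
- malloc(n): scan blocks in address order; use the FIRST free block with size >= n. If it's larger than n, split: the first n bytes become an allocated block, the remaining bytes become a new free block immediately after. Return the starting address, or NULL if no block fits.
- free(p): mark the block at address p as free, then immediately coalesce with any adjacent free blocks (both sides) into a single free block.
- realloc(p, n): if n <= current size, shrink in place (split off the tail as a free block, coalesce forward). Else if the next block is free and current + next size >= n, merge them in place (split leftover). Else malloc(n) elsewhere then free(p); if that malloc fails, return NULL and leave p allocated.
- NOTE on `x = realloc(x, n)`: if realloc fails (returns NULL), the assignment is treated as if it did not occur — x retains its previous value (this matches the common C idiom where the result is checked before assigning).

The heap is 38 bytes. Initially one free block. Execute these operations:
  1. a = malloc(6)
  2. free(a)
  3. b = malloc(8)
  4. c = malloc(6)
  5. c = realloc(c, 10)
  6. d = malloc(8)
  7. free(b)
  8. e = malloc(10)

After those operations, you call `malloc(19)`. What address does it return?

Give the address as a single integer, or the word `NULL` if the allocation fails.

Op 1: a = malloc(6) -> a = 0; heap: [0-5 ALLOC][6-37 FREE]
Op 2: free(a) -> (freed a); heap: [0-37 FREE]
Op 3: b = malloc(8) -> b = 0; heap: [0-7 ALLOC][8-37 FREE]
Op 4: c = malloc(6) -> c = 8; heap: [0-7 ALLOC][8-13 ALLOC][14-37 FREE]
Op 5: c = realloc(c, 10) -> c = 8; heap: [0-7 ALLOC][8-17 ALLOC][18-37 FREE]
Op 6: d = malloc(8) -> d = 18; heap: [0-7 ALLOC][8-17 ALLOC][18-25 ALLOC][26-37 FREE]
Op 7: free(b) -> (freed b); heap: [0-7 FREE][8-17 ALLOC][18-25 ALLOC][26-37 FREE]
Op 8: e = malloc(10) -> e = 26; heap: [0-7 FREE][8-17 ALLOC][18-25 ALLOC][26-35 ALLOC][36-37 FREE]
malloc(19): first-fit scan over [0-7 FREE][8-17 ALLOC][18-25 ALLOC][26-35 ALLOC][36-37 FREE] -> NULL

Answer: NULL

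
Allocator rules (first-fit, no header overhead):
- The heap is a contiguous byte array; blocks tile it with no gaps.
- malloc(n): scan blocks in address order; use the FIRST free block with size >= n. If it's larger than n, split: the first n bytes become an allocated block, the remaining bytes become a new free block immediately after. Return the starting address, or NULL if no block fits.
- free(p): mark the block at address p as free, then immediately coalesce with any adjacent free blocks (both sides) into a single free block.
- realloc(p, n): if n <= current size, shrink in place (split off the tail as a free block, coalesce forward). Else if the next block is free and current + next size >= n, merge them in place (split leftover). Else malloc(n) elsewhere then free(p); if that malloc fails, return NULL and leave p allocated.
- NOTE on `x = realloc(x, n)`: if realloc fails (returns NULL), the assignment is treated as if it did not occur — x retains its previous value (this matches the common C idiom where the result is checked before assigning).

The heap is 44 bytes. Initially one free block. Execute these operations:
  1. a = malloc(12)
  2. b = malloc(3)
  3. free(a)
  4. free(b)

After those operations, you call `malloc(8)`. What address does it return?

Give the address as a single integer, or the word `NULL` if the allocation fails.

Answer: 0

Derivation:
Op 1: a = malloc(12) -> a = 0; heap: [0-11 ALLOC][12-43 FREE]
Op 2: b = malloc(3) -> b = 12; heap: [0-11 ALLOC][12-14 ALLOC][15-43 FREE]
Op 3: free(a) -> (freed a); heap: [0-11 FREE][12-14 ALLOC][15-43 FREE]
Op 4: free(b) -> (freed b); heap: [0-43 FREE]
malloc(8): first-fit scan over [0-43 FREE] -> 0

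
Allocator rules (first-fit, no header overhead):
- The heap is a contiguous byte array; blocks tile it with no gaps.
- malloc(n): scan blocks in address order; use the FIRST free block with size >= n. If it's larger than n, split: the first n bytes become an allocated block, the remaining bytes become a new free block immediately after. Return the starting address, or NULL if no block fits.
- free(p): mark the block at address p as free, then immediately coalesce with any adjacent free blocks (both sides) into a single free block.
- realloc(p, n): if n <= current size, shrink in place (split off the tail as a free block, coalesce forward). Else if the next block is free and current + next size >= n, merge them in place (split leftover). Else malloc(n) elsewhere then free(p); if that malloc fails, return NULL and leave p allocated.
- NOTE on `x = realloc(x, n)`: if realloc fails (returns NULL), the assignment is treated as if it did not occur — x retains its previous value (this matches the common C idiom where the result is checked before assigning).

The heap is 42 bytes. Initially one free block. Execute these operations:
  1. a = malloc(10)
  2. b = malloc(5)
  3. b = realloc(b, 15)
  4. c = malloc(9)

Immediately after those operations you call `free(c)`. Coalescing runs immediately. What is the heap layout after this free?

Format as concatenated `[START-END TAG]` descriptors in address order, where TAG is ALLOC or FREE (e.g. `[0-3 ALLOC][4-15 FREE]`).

Answer: [0-9 ALLOC][10-24 ALLOC][25-41 FREE]

Derivation:
Op 1: a = malloc(10) -> a = 0; heap: [0-9 ALLOC][10-41 FREE]
Op 2: b = malloc(5) -> b = 10; heap: [0-9 ALLOC][10-14 ALLOC][15-41 FREE]
Op 3: b = realloc(b, 15) -> b = 10; heap: [0-9 ALLOC][10-24 ALLOC][25-41 FREE]
Op 4: c = malloc(9) -> c = 25; heap: [0-9 ALLOC][10-24 ALLOC][25-33 ALLOC][34-41 FREE]
free(c): c = 25 -> block [25-33 ALLOC]; mark free, coalesce with adjacent free neighbors -> [0-9 ALLOC][10-24 ALLOC][25-41 FREE]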